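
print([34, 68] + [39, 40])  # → [34, 68, 39, 40]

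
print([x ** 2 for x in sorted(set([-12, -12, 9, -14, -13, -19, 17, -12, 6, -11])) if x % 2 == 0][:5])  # [196, 144, 36]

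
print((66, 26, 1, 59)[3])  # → 59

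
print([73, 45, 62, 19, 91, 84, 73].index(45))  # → 1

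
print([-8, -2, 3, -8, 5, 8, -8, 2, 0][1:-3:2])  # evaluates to [-2, -8, 8]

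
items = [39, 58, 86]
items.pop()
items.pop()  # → 58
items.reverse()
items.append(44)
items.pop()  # 44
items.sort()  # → [39]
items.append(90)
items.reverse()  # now [90, 39]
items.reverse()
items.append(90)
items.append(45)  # [39, 90, 90, 45]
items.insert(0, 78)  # [78, 39, 90, 90, 45]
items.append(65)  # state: [78, 39, 90, 90, 45, 65]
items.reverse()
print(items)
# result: [65, 45, 90, 90, 39, 78]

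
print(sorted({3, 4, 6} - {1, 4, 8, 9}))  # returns [3, 6]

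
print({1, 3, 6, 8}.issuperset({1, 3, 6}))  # True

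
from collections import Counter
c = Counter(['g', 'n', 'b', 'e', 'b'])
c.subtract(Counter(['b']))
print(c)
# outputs Counter({'g': 1, 'n': 1, 'b': 1, 'e': 1})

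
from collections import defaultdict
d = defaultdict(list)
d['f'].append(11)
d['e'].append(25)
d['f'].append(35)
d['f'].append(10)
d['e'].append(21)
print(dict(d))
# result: {'f': [11, 35, 10], 'e': [25, 21]}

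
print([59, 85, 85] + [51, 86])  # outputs [59, 85, 85, 51, 86]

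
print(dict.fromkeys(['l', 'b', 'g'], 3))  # {'l': 3, 'b': 3, 'g': 3}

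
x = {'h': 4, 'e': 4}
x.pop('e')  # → 4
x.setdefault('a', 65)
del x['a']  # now {'h': 4}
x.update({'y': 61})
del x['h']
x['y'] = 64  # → {'y': 64}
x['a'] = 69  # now {'y': 64, 'a': 69}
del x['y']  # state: {'a': 69}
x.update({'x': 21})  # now {'a': 69, 'x': 21}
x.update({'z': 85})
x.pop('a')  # 69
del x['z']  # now {'x': 21}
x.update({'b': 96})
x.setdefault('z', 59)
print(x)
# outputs {'x': 21, 'b': 96, 'z': 59}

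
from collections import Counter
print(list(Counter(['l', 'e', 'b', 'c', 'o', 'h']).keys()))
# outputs ['l', 'e', 'b', 'c', 'o', 'h']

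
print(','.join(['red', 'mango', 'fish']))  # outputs red,mango,fish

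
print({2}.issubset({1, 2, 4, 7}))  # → True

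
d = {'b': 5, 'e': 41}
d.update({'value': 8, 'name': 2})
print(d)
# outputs {'b': 5, 'e': 41, 'value': 8, 'name': 2}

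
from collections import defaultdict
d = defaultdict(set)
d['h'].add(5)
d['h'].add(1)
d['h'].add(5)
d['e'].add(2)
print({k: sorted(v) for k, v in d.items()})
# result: {'h': [1, 5], 'e': [2]}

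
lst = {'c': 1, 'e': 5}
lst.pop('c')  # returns 1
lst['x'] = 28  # {'e': 5, 'x': 28}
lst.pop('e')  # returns 5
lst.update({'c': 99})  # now {'x': 28, 'c': 99}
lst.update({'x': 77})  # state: {'x': 77, 'c': 99}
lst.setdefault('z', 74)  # 74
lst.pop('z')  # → 74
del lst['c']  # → {'x': 77}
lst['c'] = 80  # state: {'x': 77, 'c': 80}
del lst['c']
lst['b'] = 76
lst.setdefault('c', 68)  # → 68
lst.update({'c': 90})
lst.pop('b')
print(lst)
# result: {'x': 77, 'c': 90}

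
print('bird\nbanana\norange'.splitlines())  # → ['bird', 'banana', 'orange']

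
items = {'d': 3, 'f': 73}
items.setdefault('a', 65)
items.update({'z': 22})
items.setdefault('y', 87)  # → 87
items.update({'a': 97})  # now {'d': 3, 'f': 73, 'a': 97, 'z': 22, 'y': 87}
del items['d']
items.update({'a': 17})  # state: {'f': 73, 'a': 17, 'z': 22, 'y': 87}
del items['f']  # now {'a': 17, 'z': 22, 'y': 87}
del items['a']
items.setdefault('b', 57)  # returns 57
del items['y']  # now {'z': 22, 'b': 57}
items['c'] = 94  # {'z': 22, 'b': 57, 'c': 94}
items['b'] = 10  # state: {'z': 22, 'b': 10, 'c': 94}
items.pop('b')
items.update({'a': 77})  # {'z': 22, 'c': 94, 'a': 77}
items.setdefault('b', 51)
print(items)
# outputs {'z': 22, 'c': 94, 'a': 77, 'b': 51}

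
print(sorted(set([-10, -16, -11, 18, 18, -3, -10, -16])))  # [-16, -11, -10, -3, 18]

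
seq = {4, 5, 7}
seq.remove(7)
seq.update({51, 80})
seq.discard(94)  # {4, 5, 51, 80}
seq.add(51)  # {4, 5, 51, 80}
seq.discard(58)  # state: {4, 5, 51, 80}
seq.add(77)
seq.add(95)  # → {4, 5, 51, 77, 80, 95}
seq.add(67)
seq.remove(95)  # {4, 5, 51, 67, 77, 80}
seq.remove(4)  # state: {5, 51, 67, 77, 80}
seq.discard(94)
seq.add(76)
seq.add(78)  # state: {5, 51, 67, 76, 77, 78, 80}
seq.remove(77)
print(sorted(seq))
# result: [5, 51, 67, 76, 78, 80]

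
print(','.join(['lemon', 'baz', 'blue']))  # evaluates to lemon,baz,blue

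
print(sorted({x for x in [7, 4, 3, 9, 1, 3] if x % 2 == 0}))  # [4]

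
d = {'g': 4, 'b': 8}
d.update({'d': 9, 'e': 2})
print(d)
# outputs {'g': 4, 'b': 8, 'd': 9, 'e': 2}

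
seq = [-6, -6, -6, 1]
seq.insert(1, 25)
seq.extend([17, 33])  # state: [-6, 25, -6, -6, 1, 17, 33]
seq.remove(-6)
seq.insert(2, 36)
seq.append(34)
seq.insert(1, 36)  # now [25, 36, -6, 36, -6, 1, 17, 33, 34]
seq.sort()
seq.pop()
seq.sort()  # [-6, -6, 1, 17, 25, 33, 34, 36]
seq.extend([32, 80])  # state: [-6, -6, 1, 17, 25, 33, 34, 36, 32, 80]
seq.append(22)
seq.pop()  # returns 22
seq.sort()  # [-6, -6, 1, 17, 25, 32, 33, 34, 36, 80]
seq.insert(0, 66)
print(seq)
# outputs [66, -6, -6, 1, 17, 25, 32, 33, 34, 36, 80]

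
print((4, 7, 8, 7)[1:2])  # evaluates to (7,)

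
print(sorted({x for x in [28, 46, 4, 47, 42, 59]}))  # [4, 28, 42, 46, 47, 59]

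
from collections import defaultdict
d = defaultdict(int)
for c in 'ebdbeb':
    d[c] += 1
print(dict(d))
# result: {'e': 2, 'b': 3, 'd': 1}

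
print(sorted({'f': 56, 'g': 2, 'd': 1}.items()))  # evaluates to [('d', 1), ('f', 56), ('g', 2)]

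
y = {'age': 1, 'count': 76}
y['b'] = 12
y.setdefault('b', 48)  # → 12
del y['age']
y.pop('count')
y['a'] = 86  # {'b': 12, 'a': 86}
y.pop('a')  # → 86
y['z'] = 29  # {'b': 12, 'z': 29}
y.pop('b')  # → 12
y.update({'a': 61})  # {'z': 29, 'a': 61}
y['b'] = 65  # {'z': 29, 'a': 61, 'b': 65}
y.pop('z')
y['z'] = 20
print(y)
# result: {'a': 61, 'b': 65, 'z': 20}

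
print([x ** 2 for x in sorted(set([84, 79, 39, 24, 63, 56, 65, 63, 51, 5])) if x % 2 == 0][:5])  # [576, 3136, 7056]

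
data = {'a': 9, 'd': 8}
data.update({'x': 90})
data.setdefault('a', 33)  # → 9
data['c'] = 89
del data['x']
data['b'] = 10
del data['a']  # {'d': 8, 'c': 89, 'b': 10}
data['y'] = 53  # {'d': 8, 'c': 89, 'b': 10, 'y': 53}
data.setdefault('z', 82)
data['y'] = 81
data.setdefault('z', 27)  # 82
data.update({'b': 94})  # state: {'d': 8, 'c': 89, 'b': 94, 'y': 81, 'z': 82}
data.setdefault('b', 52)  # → 94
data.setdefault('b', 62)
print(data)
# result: {'d': 8, 'c': 89, 'b': 94, 'y': 81, 'z': 82}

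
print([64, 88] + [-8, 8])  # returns [64, 88, -8, 8]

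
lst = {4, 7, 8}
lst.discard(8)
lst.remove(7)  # {4}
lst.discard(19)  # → {4}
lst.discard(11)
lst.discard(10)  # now {4}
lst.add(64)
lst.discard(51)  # {4, 64}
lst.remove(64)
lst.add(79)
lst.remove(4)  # {79}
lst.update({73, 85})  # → {73, 79, 85}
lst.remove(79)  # {73, 85}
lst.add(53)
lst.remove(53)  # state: {73, 85}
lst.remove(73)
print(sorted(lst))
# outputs [85]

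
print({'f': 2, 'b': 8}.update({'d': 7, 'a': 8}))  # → None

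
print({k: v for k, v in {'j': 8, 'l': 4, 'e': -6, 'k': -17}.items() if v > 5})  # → {'j': 8}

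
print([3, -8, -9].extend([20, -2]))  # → None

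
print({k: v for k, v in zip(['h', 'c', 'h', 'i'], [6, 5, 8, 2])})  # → {'h': 8, 'c': 5, 'i': 2}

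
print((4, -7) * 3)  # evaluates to (4, -7, 4, -7, 4, -7)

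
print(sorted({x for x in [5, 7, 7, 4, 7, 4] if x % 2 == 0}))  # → [4]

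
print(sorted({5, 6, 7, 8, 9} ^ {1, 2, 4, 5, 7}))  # [1, 2, 4, 6, 8, 9]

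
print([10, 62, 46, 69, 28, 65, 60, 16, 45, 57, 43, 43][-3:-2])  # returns [57]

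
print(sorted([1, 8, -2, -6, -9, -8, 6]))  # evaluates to [-9, -8, -6, -2, 1, 6, 8]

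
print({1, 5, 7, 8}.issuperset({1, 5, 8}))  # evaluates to True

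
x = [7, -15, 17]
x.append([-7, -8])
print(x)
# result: [7, -15, 17, [-7, -8]]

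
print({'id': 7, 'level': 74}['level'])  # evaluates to 74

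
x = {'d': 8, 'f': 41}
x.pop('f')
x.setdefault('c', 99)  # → 99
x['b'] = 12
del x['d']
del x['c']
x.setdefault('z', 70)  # 70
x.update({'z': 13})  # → {'b': 12, 'z': 13}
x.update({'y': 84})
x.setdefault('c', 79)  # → 79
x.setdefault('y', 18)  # 84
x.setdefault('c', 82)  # 79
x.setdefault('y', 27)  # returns 84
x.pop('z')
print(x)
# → {'b': 12, 'y': 84, 'c': 79}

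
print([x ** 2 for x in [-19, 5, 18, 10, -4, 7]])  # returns [361, 25, 324, 100, 16, 49]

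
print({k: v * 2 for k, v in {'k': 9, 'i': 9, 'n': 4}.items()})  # {'k': 18, 'i': 18, 'n': 8}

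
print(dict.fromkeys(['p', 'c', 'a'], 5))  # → {'p': 5, 'c': 5, 'a': 5}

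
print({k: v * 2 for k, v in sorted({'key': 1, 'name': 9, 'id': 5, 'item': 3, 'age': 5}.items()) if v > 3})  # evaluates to {'age': 10, 'id': 10, 'name': 18}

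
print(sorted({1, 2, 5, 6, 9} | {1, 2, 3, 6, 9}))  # [1, 2, 3, 5, 6, 9]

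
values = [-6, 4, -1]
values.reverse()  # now [-1, 4, -6]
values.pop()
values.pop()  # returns 4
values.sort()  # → [-1]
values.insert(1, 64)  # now [-1, 64]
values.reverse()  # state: [64, -1]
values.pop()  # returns -1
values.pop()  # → 64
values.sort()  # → []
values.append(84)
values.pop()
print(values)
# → []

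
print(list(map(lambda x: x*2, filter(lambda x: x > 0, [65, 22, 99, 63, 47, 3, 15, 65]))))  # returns [130, 44, 198, 126, 94, 6, 30, 130]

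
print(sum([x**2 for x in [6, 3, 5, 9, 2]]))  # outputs 155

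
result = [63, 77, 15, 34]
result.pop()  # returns 34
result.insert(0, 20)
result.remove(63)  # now [20, 77, 15]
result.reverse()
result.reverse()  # [20, 77, 15]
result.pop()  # 15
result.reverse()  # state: [77, 20]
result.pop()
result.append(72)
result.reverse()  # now [72, 77]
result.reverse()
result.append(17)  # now [77, 72, 17]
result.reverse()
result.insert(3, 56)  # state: [17, 72, 77, 56]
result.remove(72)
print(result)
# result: [17, 77, 56]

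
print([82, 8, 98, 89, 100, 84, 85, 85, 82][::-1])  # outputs [82, 85, 85, 84, 100, 89, 98, 8, 82]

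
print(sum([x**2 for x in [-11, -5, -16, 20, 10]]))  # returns 902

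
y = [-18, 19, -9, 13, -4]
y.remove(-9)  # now [-18, 19, 13, -4]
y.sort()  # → [-18, -4, 13, 19]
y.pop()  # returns 19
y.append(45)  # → [-18, -4, 13, 45]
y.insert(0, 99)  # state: [99, -18, -4, 13, 45]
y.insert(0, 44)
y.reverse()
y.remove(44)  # [45, 13, -4, -18, 99]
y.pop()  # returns 99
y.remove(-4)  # [45, 13, -18]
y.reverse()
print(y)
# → [-18, 13, 45]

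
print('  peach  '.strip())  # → peach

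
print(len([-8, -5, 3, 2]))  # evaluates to 4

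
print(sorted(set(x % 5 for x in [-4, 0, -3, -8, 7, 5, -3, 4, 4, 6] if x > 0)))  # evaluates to [0, 1, 2, 4]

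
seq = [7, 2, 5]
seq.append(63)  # [7, 2, 5, 63]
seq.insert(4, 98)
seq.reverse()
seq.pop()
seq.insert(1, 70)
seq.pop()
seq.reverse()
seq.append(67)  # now [5, 63, 70, 98, 67]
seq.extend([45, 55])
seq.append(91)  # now [5, 63, 70, 98, 67, 45, 55, 91]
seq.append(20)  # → [5, 63, 70, 98, 67, 45, 55, 91, 20]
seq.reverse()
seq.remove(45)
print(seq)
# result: [20, 91, 55, 67, 98, 70, 63, 5]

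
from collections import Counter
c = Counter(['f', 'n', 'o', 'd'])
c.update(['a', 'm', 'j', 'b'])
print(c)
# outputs Counter({'f': 1, 'n': 1, 'o': 1, 'd': 1, 'a': 1, 'm': 1, 'j': 1, 'b': 1})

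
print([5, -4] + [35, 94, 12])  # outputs [5, -4, 35, 94, 12]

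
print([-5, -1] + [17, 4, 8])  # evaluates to [-5, -1, 17, 4, 8]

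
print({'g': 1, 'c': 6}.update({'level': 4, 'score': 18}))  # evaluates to None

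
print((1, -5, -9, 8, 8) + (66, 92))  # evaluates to (1, -5, -9, 8, 8, 66, 92)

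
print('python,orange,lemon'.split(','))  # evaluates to ['python', 'orange', 'lemon']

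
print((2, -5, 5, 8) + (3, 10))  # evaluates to (2, -5, 5, 8, 3, 10)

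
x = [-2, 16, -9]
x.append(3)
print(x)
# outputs [-2, 16, -9, 3]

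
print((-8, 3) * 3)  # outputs (-8, 3, -8, 3, -8, 3)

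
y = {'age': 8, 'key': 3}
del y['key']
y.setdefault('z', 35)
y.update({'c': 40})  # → {'age': 8, 'z': 35, 'c': 40}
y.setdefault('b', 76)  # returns 76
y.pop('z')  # 35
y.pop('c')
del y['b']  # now {'age': 8}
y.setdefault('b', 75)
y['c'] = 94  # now {'age': 8, 'b': 75, 'c': 94}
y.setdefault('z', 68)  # 68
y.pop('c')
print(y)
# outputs {'age': 8, 'b': 75, 'z': 68}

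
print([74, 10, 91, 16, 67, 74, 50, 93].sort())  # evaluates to None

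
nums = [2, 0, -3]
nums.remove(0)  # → [2, -3]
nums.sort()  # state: [-3, 2]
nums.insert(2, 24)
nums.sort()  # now [-3, 2, 24]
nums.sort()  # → [-3, 2, 24]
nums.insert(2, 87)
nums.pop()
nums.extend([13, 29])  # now [-3, 2, 87, 13, 29]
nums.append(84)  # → [-3, 2, 87, 13, 29, 84]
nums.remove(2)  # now [-3, 87, 13, 29, 84]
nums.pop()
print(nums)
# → [-3, 87, 13, 29]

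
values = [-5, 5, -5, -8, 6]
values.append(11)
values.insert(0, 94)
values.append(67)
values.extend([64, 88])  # [94, -5, 5, -5, -8, 6, 11, 67, 64, 88]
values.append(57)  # [94, -5, 5, -5, -8, 6, 11, 67, 64, 88, 57]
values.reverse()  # [57, 88, 64, 67, 11, 6, -8, -5, 5, -5, 94]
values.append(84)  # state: [57, 88, 64, 67, 11, 6, -8, -5, 5, -5, 94, 84]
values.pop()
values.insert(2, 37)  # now [57, 88, 37, 64, 67, 11, 6, -8, -5, 5, -5, 94]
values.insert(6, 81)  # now [57, 88, 37, 64, 67, 11, 81, 6, -8, -5, 5, -5, 94]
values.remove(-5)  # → [57, 88, 37, 64, 67, 11, 81, 6, -8, 5, -5, 94]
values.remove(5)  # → [57, 88, 37, 64, 67, 11, 81, 6, -8, -5, 94]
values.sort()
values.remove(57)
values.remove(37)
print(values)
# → [-8, -5, 6, 11, 64, 67, 81, 88, 94]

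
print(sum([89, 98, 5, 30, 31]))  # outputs 253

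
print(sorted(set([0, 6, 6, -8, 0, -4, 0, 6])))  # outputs [-8, -4, 0, 6]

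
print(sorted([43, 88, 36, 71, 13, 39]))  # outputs [13, 36, 39, 43, 71, 88]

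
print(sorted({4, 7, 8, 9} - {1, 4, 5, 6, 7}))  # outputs [8, 9]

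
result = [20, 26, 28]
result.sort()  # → [20, 26, 28]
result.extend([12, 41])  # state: [20, 26, 28, 12, 41]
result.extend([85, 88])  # [20, 26, 28, 12, 41, 85, 88]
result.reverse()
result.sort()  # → [12, 20, 26, 28, 41, 85, 88]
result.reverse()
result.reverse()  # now [12, 20, 26, 28, 41, 85, 88]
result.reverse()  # [88, 85, 41, 28, 26, 20, 12]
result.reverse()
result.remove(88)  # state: [12, 20, 26, 28, 41, 85]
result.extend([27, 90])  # [12, 20, 26, 28, 41, 85, 27, 90]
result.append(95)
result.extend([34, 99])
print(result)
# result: [12, 20, 26, 28, 41, 85, 27, 90, 95, 34, 99]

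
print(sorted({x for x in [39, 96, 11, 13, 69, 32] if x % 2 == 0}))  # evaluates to [32, 96]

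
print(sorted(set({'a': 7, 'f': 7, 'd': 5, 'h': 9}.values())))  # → [5, 7, 9]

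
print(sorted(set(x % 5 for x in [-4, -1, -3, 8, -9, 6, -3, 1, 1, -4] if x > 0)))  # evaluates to [1, 3]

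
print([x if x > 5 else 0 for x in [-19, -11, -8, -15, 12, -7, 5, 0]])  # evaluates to [0, 0, 0, 0, 12, 0, 0, 0]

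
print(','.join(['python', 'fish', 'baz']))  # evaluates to python,fish,baz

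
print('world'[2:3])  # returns r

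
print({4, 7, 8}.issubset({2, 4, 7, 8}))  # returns True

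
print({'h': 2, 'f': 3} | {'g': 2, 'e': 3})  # {'h': 2, 'f': 3, 'g': 2, 'e': 3}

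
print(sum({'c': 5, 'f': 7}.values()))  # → 12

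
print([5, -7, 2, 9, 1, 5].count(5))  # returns 2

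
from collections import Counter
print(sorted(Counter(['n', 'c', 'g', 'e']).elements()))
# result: ['c', 'e', 'g', 'n']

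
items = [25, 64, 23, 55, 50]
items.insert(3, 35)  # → [25, 64, 23, 35, 55, 50]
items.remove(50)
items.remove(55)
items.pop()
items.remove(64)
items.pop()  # 23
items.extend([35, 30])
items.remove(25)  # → [35, 30]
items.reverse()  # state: [30, 35]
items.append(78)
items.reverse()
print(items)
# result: [78, 35, 30]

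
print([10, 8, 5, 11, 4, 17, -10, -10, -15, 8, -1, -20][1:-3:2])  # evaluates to [8, 11, 17, -10]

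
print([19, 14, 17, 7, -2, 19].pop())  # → 19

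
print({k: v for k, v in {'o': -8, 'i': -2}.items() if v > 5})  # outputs {}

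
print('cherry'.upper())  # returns CHERRY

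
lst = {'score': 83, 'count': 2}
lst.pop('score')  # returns 83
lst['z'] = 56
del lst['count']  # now {'z': 56}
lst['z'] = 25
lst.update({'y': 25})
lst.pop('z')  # 25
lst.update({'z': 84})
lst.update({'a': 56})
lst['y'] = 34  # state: {'y': 34, 'z': 84, 'a': 56}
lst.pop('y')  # 34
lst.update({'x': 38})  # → {'z': 84, 'a': 56, 'x': 38}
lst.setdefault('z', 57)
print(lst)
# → {'z': 84, 'a': 56, 'x': 38}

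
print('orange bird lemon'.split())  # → ['orange', 'bird', 'lemon']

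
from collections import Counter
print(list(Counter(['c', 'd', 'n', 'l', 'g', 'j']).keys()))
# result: ['c', 'd', 'n', 'l', 'g', 'j']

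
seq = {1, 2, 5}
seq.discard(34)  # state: {1, 2, 5}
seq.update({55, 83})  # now {1, 2, 5, 55, 83}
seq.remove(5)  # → {1, 2, 55, 83}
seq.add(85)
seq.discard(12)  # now {1, 2, 55, 83, 85}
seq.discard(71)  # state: {1, 2, 55, 83, 85}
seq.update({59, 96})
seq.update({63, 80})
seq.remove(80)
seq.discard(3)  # {1, 2, 55, 59, 63, 83, 85, 96}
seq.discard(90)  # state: {1, 2, 55, 59, 63, 83, 85, 96}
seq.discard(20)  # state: {1, 2, 55, 59, 63, 83, 85, 96}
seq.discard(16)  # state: {1, 2, 55, 59, 63, 83, 85, 96}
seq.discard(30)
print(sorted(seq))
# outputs [1, 2, 55, 59, 63, 83, 85, 96]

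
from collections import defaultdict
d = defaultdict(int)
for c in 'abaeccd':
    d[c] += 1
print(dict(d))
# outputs {'a': 2, 'b': 1, 'e': 1, 'c': 2, 'd': 1}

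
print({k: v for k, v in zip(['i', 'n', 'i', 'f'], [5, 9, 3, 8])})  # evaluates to {'i': 3, 'n': 9, 'f': 8}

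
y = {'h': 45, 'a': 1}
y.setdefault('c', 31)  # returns 31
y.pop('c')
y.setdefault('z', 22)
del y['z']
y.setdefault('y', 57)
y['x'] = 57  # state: {'h': 45, 'a': 1, 'y': 57, 'x': 57}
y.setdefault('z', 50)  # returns 50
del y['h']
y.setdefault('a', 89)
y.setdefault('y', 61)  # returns 57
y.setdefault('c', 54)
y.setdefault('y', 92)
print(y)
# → {'a': 1, 'y': 57, 'x': 57, 'z': 50, 'c': 54}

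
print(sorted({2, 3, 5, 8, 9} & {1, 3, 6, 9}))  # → [3, 9]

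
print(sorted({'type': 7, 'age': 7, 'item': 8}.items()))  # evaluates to [('age', 7), ('item', 8), ('type', 7)]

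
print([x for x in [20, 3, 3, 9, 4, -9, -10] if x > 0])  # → [20, 3, 3, 9, 4]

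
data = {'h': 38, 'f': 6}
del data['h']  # {'f': 6}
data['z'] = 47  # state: {'f': 6, 'z': 47}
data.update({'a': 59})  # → {'f': 6, 'z': 47, 'a': 59}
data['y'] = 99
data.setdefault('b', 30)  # 30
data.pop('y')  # 99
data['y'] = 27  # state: {'f': 6, 'z': 47, 'a': 59, 'b': 30, 'y': 27}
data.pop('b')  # 30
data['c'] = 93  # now {'f': 6, 'z': 47, 'a': 59, 'y': 27, 'c': 93}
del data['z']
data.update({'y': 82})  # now {'f': 6, 'a': 59, 'y': 82, 'c': 93}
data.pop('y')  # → 82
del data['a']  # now {'f': 6, 'c': 93}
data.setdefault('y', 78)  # 78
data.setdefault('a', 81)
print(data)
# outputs {'f': 6, 'c': 93, 'y': 78, 'a': 81}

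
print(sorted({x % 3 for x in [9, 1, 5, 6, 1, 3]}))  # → [0, 1, 2]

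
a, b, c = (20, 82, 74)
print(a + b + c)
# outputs 176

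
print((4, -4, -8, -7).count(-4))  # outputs 1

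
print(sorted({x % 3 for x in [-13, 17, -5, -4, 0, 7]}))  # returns [0, 1, 2]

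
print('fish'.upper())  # FISH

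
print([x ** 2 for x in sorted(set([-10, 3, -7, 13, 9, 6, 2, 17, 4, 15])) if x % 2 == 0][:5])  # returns [100, 4, 16, 36]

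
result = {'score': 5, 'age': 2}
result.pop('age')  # 2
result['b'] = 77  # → {'score': 5, 'b': 77}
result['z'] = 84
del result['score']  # {'b': 77, 'z': 84}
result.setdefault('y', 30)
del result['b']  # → {'z': 84, 'y': 30}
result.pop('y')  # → 30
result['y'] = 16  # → {'z': 84, 'y': 16}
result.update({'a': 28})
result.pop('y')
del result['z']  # {'a': 28}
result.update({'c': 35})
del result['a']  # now {'c': 35}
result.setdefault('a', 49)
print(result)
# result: {'c': 35, 'a': 49}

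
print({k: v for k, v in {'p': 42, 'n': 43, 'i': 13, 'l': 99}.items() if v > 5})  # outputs {'p': 42, 'n': 43, 'i': 13, 'l': 99}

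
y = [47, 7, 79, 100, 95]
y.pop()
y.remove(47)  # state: [7, 79, 100]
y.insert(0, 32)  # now [32, 7, 79, 100]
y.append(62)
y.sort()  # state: [7, 32, 62, 79, 100]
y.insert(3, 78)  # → [7, 32, 62, 78, 79, 100]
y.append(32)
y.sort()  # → [7, 32, 32, 62, 78, 79, 100]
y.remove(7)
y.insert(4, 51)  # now [32, 32, 62, 78, 51, 79, 100]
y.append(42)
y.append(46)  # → [32, 32, 62, 78, 51, 79, 100, 42, 46]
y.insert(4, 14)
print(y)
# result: [32, 32, 62, 78, 14, 51, 79, 100, 42, 46]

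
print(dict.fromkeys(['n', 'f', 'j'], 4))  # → {'n': 4, 'f': 4, 'j': 4}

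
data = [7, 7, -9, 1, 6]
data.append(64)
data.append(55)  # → [7, 7, -9, 1, 6, 64, 55]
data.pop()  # 55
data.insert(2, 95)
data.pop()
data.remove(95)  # [7, 7, -9, 1, 6]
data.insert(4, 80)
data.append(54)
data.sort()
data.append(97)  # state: [-9, 1, 6, 7, 7, 54, 80, 97]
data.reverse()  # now [97, 80, 54, 7, 7, 6, 1, -9]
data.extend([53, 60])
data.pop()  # 60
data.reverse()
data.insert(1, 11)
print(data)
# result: [53, 11, -9, 1, 6, 7, 7, 54, 80, 97]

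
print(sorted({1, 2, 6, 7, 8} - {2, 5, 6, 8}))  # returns [1, 7]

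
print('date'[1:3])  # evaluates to at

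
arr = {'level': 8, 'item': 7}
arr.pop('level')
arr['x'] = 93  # {'item': 7, 'x': 93}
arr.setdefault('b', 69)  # 69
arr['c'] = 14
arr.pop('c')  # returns 14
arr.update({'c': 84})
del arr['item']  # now {'x': 93, 'b': 69, 'c': 84}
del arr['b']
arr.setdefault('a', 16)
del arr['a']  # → {'x': 93, 'c': 84}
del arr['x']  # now {'c': 84}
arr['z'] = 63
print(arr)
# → {'c': 84, 'z': 63}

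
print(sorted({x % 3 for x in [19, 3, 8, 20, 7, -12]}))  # [0, 1, 2]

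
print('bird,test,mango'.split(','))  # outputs ['bird', 'test', 'mango']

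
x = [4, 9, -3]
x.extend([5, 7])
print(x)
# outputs [4, 9, -3, 5, 7]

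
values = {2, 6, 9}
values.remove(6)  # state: {2, 9}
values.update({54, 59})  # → {2, 9, 54, 59}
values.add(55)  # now {2, 9, 54, 55, 59}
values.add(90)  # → {2, 9, 54, 55, 59, 90}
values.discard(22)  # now {2, 9, 54, 55, 59, 90}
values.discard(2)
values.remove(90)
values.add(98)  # {9, 54, 55, 59, 98}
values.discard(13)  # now {9, 54, 55, 59, 98}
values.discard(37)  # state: {9, 54, 55, 59, 98}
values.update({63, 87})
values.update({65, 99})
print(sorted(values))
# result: [9, 54, 55, 59, 63, 65, 87, 98, 99]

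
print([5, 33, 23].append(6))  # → None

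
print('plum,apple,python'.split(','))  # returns ['plum', 'apple', 'python']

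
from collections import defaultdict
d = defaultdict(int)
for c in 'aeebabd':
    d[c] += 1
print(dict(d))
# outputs {'a': 2, 'e': 2, 'b': 2, 'd': 1}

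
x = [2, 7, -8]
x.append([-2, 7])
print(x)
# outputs [2, 7, -8, [-2, 7]]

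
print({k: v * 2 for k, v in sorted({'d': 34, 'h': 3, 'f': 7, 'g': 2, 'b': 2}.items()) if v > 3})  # {'d': 68, 'f': 14}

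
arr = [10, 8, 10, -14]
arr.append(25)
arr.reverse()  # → [25, -14, 10, 8, 10]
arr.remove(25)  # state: [-14, 10, 8, 10]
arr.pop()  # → 10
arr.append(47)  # [-14, 10, 8, 47]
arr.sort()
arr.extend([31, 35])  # [-14, 8, 10, 47, 31, 35]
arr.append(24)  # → [-14, 8, 10, 47, 31, 35, 24]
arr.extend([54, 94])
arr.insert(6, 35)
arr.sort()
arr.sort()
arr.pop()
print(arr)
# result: [-14, 8, 10, 24, 31, 35, 35, 47, 54]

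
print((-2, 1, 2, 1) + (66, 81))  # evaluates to (-2, 1, 2, 1, 66, 81)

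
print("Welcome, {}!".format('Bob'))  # Welcome, Bob!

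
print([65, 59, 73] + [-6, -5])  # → [65, 59, 73, -6, -5]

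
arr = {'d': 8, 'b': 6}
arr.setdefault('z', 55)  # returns 55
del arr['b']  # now {'d': 8, 'z': 55}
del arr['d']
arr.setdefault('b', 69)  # 69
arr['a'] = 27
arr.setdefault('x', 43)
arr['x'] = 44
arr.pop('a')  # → 27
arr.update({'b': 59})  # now {'z': 55, 'b': 59, 'x': 44}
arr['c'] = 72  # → {'z': 55, 'b': 59, 'x': 44, 'c': 72}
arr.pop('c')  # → 72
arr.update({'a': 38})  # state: {'z': 55, 'b': 59, 'x': 44, 'a': 38}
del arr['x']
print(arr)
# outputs {'z': 55, 'b': 59, 'a': 38}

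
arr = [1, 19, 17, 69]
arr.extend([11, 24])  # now [1, 19, 17, 69, 11, 24]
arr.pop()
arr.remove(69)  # [1, 19, 17, 11]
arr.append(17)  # [1, 19, 17, 11, 17]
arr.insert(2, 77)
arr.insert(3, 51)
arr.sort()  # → [1, 11, 17, 17, 19, 51, 77]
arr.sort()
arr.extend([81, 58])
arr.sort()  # [1, 11, 17, 17, 19, 51, 58, 77, 81]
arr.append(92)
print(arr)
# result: [1, 11, 17, 17, 19, 51, 58, 77, 81, 92]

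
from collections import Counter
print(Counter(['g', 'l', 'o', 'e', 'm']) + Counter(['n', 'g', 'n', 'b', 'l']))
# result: Counter({'g': 2, 'l': 2, 'n': 2, 'o': 1, 'e': 1, 'm': 1, 'b': 1})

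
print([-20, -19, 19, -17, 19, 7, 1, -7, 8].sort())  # None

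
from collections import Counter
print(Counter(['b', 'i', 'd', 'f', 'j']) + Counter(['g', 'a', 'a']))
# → Counter({'a': 2, 'b': 1, 'i': 1, 'd': 1, 'f': 1, 'j': 1, 'g': 1})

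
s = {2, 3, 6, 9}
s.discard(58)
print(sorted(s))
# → [2, 3, 6, 9]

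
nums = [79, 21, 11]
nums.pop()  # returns 11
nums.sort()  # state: [21, 79]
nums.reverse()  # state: [79, 21]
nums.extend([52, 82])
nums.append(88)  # [79, 21, 52, 82, 88]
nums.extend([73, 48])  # [79, 21, 52, 82, 88, 73, 48]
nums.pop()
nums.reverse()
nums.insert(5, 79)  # [73, 88, 82, 52, 21, 79, 79]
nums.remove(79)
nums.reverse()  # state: [79, 21, 52, 82, 88, 73]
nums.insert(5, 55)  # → [79, 21, 52, 82, 88, 55, 73]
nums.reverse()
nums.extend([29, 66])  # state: [73, 55, 88, 82, 52, 21, 79, 29, 66]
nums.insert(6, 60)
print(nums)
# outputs [73, 55, 88, 82, 52, 21, 60, 79, 29, 66]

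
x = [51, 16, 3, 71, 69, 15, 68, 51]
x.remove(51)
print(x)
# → [16, 3, 71, 69, 15, 68, 51]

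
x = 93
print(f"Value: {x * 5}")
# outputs Value: 465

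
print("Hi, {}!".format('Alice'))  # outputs Hi, Alice!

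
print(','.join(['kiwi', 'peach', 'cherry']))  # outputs kiwi,peach,cherry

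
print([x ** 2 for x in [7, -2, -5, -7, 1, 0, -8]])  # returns [49, 4, 25, 49, 1, 0, 64]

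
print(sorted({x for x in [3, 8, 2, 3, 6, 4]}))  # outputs [2, 3, 4, 6, 8]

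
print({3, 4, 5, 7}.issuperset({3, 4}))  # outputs True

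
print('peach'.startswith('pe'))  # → True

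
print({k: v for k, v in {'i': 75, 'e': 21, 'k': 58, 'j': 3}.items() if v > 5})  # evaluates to {'i': 75, 'e': 21, 'k': 58}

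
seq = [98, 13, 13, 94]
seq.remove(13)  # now [98, 13, 94]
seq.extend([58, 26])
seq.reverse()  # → [26, 58, 94, 13, 98]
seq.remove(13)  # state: [26, 58, 94, 98]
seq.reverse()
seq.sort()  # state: [26, 58, 94, 98]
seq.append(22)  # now [26, 58, 94, 98, 22]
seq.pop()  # 22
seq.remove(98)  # [26, 58, 94]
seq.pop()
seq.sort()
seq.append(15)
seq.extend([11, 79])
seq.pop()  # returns 79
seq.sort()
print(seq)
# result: [11, 15, 26, 58]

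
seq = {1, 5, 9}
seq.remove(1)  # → {5, 9}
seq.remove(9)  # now {5}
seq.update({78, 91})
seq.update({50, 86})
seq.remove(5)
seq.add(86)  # {50, 78, 86, 91}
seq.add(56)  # {50, 56, 78, 86, 91}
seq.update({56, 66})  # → {50, 56, 66, 78, 86, 91}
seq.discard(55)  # {50, 56, 66, 78, 86, 91}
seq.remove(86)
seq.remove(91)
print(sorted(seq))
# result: [50, 56, 66, 78]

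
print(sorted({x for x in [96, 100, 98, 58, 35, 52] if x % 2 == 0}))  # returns [52, 58, 96, 98, 100]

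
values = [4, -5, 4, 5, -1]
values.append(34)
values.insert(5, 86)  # [4, -5, 4, 5, -1, 86, 34]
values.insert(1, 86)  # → [4, 86, -5, 4, 5, -1, 86, 34]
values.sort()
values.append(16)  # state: [-5, -1, 4, 4, 5, 34, 86, 86, 16]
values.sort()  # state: [-5, -1, 4, 4, 5, 16, 34, 86, 86]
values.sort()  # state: [-5, -1, 4, 4, 5, 16, 34, 86, 86]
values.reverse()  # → [86, 86, 34, 16, 5, 4, 4, -1, -5]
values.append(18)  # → [86, 86, 34, 16, 5, 4, 4, -1, -5, 18]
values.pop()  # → 18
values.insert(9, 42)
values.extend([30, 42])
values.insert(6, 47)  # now [86, 86, 34, 16, 5, 4, 47, 4, -1, -5, 42, 30, 42]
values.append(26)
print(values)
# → [86, 86, 34, 16, 5, 4, 47, 4, -1, -5, 42, 30, 42, 26]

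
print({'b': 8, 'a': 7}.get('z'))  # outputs None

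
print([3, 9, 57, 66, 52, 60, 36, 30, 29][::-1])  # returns [29, 30, 36, 60, 52, 66, 57, 9, 3]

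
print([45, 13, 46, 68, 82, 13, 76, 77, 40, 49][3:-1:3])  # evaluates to [68, 76]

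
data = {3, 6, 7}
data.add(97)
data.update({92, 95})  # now {3, 6, 7, 92, 95, 97}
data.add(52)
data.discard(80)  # {3, 6, 7, 52, 92, 95, 97}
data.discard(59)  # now {3, 6, 7, 52, 92, 95, 97}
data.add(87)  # {3, 6, 7, 52, 87, 92, 95, 97}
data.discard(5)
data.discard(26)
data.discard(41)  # {3, 6, 7, 52, 87, 92, 95, 97}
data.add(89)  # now {3, 6, 7, 52, 87, 89, 92, 95, 97}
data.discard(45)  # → {3, 6, 7, 52, 87, 89, 92, 95, 97}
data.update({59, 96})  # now {3, 6, 7, 52, 59, 87, 89, 92, 95, 96, 97}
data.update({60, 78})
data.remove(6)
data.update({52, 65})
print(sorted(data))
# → [3, 7, 52, 59, 60, 65, 78, 87, 89, 92, 95, 96, 97]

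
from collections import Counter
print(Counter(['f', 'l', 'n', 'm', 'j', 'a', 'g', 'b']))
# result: Counter({'f': 1, 'l': 1, 'n': 1, 'm': 1, 'j': 1, 'a': 1, 'g': 1, 'b': 1})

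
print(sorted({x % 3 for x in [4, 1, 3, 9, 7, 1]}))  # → [0, 1]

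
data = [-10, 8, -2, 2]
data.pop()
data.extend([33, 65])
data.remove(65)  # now [-10, 8, -2, 33]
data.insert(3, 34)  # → [-10, 8, -2, 34, 33]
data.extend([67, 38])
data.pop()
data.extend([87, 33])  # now [-10, 8, -2, 34, 33, 67, 87, 33]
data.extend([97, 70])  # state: [-10, 8, -2, 34, 33, 67, 87, 33, 97, 70]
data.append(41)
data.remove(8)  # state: [-10, -2, 34, 33, 67, 87, 33, 97, 70, 41]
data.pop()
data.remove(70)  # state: [-10, -2, 34, 33, 67, 87, 33, 97]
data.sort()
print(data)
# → [-10, -2, 33, 33, 34, 67, 87, 97]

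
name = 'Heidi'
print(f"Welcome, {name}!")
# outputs Welcome, Heidi!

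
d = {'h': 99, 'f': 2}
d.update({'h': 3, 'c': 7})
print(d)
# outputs {'h': 3, 'f': 2, 'c': 7}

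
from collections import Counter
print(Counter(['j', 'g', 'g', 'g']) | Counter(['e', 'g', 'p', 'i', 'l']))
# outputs Counter({'g': 3, 'j': 1, 'e': 1, 'p': 1, 'i': 1, 'l': 1})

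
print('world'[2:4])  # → rl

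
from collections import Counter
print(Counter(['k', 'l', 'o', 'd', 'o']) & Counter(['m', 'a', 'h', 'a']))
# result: Counter()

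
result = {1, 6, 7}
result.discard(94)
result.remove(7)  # {1, 6}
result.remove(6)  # {1}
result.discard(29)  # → {1}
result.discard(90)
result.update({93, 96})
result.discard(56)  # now {1, 93, 96}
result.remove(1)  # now {93, 96}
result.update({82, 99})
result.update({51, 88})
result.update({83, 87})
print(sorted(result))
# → [51, 82, 83, 87, 88, 93, 96, 99]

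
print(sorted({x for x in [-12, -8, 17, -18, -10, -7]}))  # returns [-18, -12, -10, -8, -7, 17]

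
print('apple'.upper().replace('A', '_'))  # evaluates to _PPLE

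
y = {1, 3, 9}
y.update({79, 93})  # {1, 3, 9, 79, 93}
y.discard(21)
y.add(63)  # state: {1, 3, 9, 63, 79, 93}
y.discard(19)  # {1, 3, 9, 63, 79, 93}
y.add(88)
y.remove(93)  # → {1, 3, 9, 63, 79, 88}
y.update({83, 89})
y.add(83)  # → {1, 3, 9, 63, 79, 83, 88, 89}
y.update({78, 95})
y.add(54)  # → {1, 3, 9, 54, 63, 78, 79, 83, 88, 89, 95}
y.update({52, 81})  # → {1, 3, 9, 52, 54, 63, 78, 79, 81, 83, 88, 89, 95}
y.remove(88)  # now {1, 3, 9, 52, 54, 63, 78, 79, 81, 83, 89, 95}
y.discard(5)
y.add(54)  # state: {1, 3, 9, 52, 54, 63, 78, 79, 81, 83, 89, 95}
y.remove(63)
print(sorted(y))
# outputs [1, 3, 9, 52, 54, 78, 79, 81, 83, 89, 95]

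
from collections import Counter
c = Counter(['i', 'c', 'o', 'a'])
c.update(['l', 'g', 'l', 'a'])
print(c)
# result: Counter({'a': 2, 'l': 2, 'i': 1, 'c': 1, 'o': 1, 'g': 1})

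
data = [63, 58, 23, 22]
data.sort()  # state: [22, 23, 58, 63]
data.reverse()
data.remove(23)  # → [63, 58, 22]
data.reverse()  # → [22, 58, 63]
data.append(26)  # [22, 58, 63, 26]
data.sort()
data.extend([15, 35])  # [22, 26, 58, 63, 15, 35]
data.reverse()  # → [35, 15, 63, 58, 26, 22]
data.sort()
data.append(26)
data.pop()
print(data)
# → [15, 22, 26, 35, 58, 63]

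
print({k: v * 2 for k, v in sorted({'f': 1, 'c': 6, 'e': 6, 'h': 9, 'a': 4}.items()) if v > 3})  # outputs {'a': 8, 'c': 12, 'e': 12, 'h': 18}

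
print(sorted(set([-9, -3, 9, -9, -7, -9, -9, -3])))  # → [-9, -7, -3, 9]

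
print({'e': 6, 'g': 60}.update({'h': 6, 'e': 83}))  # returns None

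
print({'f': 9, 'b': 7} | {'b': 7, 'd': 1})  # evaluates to {'f': 9, 'b': 7, 'd': 1}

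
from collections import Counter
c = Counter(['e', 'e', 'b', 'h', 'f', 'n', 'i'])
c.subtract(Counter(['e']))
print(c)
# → Counter({'e': 1, 'b': 1, 'h': 1, 'f': 1, 'n': 1, 'i': 1})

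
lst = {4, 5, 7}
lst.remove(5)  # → {4, 7}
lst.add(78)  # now {4, 7, 78}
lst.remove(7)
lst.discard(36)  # {4, 78}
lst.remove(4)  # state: {78}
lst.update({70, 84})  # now {70, 78, 84}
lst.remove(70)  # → {78, 84}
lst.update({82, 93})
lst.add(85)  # {78, 82, 84, 85, 93}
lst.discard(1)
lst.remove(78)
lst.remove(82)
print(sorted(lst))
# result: [84, 85, 93]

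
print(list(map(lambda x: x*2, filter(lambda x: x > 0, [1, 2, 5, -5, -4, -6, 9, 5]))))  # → [2, 4, 10, 18, 10]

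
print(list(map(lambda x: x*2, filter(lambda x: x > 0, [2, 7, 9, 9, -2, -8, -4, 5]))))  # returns [4, 14, 18, 18, 10]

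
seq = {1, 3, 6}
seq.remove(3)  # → {1, 6}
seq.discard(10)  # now {1, 6}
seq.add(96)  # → {1, 6, 96}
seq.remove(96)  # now {1, 6}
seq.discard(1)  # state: {6}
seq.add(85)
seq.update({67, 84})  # {6, 67, 84, 85}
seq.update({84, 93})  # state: {6, 67, 84, 85, 93}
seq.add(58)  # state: {6, 58, 67, 84, 85, 93}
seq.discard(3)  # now {6, 58, 67, 84, 85, 93}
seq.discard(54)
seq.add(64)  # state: {6, 58, 64, 67, 84, 85, 93}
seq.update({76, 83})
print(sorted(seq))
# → [6, 58, 64, 67, 76, 83, 84, 85, 93]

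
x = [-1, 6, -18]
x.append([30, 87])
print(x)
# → [-1, 6, -18, [30, 87]]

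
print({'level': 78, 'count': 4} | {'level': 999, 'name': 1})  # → {'level': 999, 'count': 4, 'name': 1}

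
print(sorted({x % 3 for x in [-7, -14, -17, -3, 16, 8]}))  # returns [0, 1, 2]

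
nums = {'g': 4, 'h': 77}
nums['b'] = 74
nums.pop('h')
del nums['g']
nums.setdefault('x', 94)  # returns 94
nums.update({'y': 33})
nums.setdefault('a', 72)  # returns 72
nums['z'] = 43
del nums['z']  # {'b': 74, 'x': 94, 'y': 33, 'a': 72}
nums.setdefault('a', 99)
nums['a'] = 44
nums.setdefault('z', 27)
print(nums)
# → {'b': 74, 'x': 94, 'y': 33, 'a': 44, 'z': 27}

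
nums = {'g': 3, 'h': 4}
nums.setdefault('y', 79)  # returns 79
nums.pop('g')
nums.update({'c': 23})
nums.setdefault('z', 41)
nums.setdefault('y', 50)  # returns 79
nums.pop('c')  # 23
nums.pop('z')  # 41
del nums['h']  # {'y': 79}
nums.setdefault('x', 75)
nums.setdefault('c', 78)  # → 78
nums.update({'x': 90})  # {'y': 79, 'x': 90, 'c': 78}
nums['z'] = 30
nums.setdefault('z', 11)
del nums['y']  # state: {'x': 90, 'c': 78, 'z': 30}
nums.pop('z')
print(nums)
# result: {'x': 90, 'c': 78}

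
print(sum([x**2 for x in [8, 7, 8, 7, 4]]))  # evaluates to 242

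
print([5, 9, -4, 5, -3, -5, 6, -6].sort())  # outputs None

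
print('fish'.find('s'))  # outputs 2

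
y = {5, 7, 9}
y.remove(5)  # {7, 9}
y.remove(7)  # {9}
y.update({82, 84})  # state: {9, 82, 84}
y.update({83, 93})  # {9, 82, 83, 84, 93}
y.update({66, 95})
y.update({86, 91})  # {9, 66, 82, 83, 84, 86, 91, 93, 95}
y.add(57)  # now {9, 57, 66, 82, 83, 84, 86, 91, 93, 95}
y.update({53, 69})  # {9, 53, 57, 66, 69, 82, 83, 84, 86, 91, 93, 95}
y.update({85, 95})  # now {9, 53, 57, 66, 69, 82, 83, 84, 85, 86, 91, 93, 95}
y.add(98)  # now {9, 53, 57, 66, 69, 82, 83, 84, 85, 86, 91, 93, 95, 98}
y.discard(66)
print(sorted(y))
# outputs [9, 53, 57, 69, 82, 83, 84, 85, 86, 91, 93, 95, 98]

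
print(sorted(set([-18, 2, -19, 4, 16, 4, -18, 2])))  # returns [-19, -18, 2, 4, 16]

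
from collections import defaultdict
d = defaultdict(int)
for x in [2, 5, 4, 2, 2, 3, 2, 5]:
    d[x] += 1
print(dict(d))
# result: {2: 4, 5: 2, 4: 1, 3: 1}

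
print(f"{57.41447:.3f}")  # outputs 57.414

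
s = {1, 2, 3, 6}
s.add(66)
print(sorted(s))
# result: [1, 2, 3, 6, 66]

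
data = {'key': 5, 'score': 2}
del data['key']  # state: {'score': 2}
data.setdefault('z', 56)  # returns 56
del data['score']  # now {'z': 56}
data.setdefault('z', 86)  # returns 56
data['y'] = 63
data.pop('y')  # 63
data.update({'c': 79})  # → {'z': 56, 'c': 79}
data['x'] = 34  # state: {'z': 56, 'c': 79, 'x': 34}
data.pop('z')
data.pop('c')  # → 79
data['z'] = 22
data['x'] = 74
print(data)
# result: {'x': 74, 'z': 22}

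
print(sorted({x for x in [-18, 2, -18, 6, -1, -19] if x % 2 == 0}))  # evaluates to [-18, 2, 6]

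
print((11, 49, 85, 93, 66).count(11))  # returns 1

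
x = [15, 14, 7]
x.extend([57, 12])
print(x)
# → [15, 14, 7, 57, 12]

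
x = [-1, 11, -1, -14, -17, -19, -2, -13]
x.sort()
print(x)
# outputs [-19, -17, -14, -13, -2, -1, -1, 11]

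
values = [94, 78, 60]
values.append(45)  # [94, 78, 60, 45]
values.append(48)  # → [94, 78, 60, 45, 48]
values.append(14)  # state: [94, 78, 60, 45, 48, 14]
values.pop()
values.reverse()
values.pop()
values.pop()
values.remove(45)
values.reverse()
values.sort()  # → [48, 60]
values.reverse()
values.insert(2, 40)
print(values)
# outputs [60, 48, 40]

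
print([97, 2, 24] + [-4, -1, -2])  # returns [97, 2, 24, -4, -1, -2]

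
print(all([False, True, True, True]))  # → False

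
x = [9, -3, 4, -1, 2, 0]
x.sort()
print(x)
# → [-3, -1, 0, 2, 4, 9]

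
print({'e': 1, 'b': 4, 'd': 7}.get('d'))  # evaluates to 7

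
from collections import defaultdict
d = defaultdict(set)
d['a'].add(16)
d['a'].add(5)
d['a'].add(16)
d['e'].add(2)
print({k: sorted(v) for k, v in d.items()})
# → {'a': [5, 16], 'e': [2]}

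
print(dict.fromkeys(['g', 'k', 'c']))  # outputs {'g': None, 'k': None, 'c': None}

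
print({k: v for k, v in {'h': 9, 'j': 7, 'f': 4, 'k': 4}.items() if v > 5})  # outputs {'h': 9, 'j': 7}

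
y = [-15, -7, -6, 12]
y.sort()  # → [-15, -7, -6, 12]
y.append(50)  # [-15, -7, -6, 12, 50]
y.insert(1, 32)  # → [-15, 32, -7, -6, 12, 50]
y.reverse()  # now [50, 12, -6, -7, 32, -15]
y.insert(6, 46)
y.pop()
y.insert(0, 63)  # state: [63, 50, 12, -6, -7, 32, -15]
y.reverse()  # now [-15, 32, -7, -6, 12, 50, 63]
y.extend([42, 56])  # [-15, 32, -7, -6, 12, 50, 63, 42, 56]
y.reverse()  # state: [56, 42, 63, 50, 12, -6, -7, 32, -15]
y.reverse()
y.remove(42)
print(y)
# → [-15, 32, -7, -6, 12, 50, 63, 56]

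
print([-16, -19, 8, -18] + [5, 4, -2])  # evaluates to [-16, -19, 8, -18, 5, 4, -2]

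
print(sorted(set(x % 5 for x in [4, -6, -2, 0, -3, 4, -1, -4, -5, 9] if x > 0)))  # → [4]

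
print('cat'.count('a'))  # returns 1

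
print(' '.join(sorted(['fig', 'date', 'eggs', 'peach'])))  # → date eggs fig peach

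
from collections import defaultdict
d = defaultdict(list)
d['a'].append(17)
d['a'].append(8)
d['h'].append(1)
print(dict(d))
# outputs {'a': [17, 8], 'h': [1]}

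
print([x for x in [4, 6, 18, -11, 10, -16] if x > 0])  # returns [4, 6, 18, 10]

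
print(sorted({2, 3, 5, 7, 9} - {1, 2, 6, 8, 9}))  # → [3, 5, 7]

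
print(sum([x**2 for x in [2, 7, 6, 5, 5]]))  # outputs 139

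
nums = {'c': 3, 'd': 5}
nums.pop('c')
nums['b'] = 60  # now {'d': 5, 'b': 60}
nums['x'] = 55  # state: {'d': 5, 'b': 60, 'x': 55}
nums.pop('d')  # 5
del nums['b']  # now {'x': 55}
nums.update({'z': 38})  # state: {'x': 55, 'z': 38}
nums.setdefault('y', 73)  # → 73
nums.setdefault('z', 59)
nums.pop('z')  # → 38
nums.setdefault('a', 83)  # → 83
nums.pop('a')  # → 83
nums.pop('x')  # 55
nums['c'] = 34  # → {'y': 73, 'c': 34}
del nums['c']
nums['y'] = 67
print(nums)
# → {'y': 67}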